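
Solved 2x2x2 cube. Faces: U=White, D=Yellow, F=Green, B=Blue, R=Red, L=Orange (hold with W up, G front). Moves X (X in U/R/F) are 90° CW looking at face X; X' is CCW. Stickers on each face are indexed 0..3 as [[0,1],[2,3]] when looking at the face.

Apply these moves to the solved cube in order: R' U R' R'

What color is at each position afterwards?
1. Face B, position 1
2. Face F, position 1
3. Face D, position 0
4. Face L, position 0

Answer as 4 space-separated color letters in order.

After move 1 (R'): R=RRRR U=WBWB F=GWGW D=YGYG B=YBYB
After move 2 (U): U=WWBB F=RRGW R=YBRR B=OOYB L=GWOO
After move 3 (R'): R=BRYR U=WYBO F=RWGB D=YRYW B=GOGB
After move 4 (R'): R=RRBY U=WGBG F=RYGO D=YWYB B=WORB
Query 1: B[1] = O
Query 2: F[1] = Y
Query 3: D[0] = Y
Query 4: L[0] = G

Answer: O Y Y G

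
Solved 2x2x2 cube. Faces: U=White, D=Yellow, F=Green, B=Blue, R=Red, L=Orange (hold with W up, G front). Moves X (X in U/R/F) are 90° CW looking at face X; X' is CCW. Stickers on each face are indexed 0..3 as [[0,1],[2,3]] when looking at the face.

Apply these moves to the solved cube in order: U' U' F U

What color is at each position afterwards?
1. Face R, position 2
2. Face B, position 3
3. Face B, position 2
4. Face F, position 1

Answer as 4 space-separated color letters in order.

After move 1 (U'): U=WWWW F=OOGG R=GGRR B=RRBB L=BBOO
After move 2 (U'): U=WWWW F=BBGG R=OORR B=GGBB L=RROO
After move 3 (F): F=GBGB U=WWOR R=WOWR D=ROYY L=RYOY
After move 4 (U): U=OWRW F=WOGB R=GGWR B=RYBB L=GBOY
Query 1: R[2] = W
Query 2: B[3] = B
Query 3: B[2] = B
Query 4: F[1] = O

Answer: W B B O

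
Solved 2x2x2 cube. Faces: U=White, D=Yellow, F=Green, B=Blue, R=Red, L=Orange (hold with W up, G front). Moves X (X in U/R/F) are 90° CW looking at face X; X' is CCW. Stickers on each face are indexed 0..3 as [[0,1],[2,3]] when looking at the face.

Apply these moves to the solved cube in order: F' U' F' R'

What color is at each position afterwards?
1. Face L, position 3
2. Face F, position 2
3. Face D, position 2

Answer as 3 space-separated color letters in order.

Answer: W O Y

Derivation:
After move 1 (F'): F=GGGG U=WWRR R=YRYR D=OOYY L=OWOW
After move 2 (U'): U=WRWR F=OWGG R=GGYR B=YRBB L=BBOW
After move 3 (F'): F=WGOG U=WRGY R=OGOR D=BWYY L=BROW
After move 4 (R'): R=GROO U=WBGY F=WROY D=BGYG B=YRWB
Query 1: L[3] = W
Query 2: F[2] = O
Query 3: D[2] = Y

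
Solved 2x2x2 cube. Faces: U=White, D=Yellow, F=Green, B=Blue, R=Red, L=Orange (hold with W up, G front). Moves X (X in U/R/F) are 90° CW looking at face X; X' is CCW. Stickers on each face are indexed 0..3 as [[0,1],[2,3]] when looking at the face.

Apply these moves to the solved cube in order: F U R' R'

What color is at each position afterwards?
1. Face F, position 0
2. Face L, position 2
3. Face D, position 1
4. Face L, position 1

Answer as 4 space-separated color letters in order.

After move 1 (F): F=GGGG U=WWOO R=WRWR D=RRYY L=OYOY
After move 2 (U): U=OWOW F=WRGG R=BBWR B=OYBB L=GGOY
After move 3 (R'): R=BRBW U=OBOO F=WWGW D=RRYG B=YYRB
After move 4 (R'): R=RWBB U=OROY F=WBGO D=RWYW B=GYRB
Query 1: F[0] = W
Query 2: L[2] = O
Query 3: D[1] = W
Query 4: L[1] = G

Answer: W O W G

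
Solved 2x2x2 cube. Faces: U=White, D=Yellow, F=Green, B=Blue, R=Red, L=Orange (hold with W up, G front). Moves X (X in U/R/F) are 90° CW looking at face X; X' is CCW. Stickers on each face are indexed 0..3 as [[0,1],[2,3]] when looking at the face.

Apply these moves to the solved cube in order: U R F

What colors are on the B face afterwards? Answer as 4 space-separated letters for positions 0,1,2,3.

Answer: W O W B

Derivation:
After move 1 (U): U=WWWW F=RRGG R=BBRR B=OOBB L=GGOO
After move 2 (R): R=RBRB U=WRWG F=RYGY D=YBYO B=WOWB
After move 3 (F): F=GRYY U=WROG R=WBGB D=RRYO L=GYOB
Query: B face = WOWB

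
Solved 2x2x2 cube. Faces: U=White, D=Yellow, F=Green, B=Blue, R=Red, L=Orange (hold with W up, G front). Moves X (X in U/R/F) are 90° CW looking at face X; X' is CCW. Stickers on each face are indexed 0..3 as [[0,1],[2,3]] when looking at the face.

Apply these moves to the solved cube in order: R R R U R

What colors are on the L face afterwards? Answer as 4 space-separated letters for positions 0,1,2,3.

Answer: G W O O

Derivation:
After move 1 (R): R=RRRR U=WGWG F=GYGY D=YBYB B=WBWB
After move 2 (R): R=RRRR U=WYWY F=GBGB D=YWYW B=GBGB
After move 3 (R): R=RRRR U=WBWB F=GWGW D=YGYG B=YBYB
After move 4 (U): U=WWBB F=RRGW R=YBRR B=OOYB L=GWOO
After move 5 (R): R=RYRB U=WRBW F=RGGG D=YYYO B=BOWB
Query: L face = GWOO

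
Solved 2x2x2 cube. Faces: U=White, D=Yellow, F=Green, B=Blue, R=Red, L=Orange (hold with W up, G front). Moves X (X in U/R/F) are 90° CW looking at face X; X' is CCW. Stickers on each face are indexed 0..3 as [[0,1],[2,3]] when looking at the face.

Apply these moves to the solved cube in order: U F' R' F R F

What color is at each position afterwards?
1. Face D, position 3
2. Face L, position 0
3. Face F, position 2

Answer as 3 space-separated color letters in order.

After move 1 (U): U=WWWW F=RRGG R=BBRR B=OOBB L=GGOO
After move 2 (F'): F=RGRG U=WWBR R=YBYR D=GOYY L=GWOW
After move 3 (R'): R=BRYY U=WBBO F=RWRR D=GGYG B=YOOB
After move 4 (F): F=RRRW U=WBWW R=BROY D=YBYG L=GGOG
After move 5 (R): R=OBYR U=WRWW F=RBRG D=YOYY B=WOBB
After move 6 (F): F=RRGB U=WRGG R=WBWR D=YOYY L=GYOO
Query 1: D[3] = Y
Query 2: L[0] = G
Query 3: F[2] = G

Answer: Y G G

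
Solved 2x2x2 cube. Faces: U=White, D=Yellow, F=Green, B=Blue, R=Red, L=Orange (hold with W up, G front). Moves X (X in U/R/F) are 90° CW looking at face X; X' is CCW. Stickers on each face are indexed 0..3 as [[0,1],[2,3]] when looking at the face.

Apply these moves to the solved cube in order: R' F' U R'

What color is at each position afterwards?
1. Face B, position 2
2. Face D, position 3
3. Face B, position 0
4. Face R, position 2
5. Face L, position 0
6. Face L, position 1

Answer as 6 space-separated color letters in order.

After move 1 (R'): R=RRRR U=WBWB F=GWGW D=YGYG B=YBYB
After move 2 (F'): F=WWGG U=WBRR R=GRYR D=OOYG L=OBOW
After move 3 (U): U=RWRB F=GRGG R=YBYR B=OBYB L=WWOW
After move 4 (R'): R=BRYY U=RYRO F=GWGB D=ORYG B=GBOB
Query 1: B[2] = O
Query 2: D[3] = G
Query 3: B[0] = G
Query 4: R[2] = Y
Query 5: L[0] = W
Query 6: L[1] = W

Answer: O G G Y W W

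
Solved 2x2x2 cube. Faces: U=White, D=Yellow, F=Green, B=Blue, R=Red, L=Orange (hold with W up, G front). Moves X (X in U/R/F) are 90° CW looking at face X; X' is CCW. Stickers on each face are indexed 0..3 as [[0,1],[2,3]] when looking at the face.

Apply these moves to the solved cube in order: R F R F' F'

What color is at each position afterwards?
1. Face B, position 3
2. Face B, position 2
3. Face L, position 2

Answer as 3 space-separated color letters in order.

Answer: B G O

Derivation:
After move 1 (R): R=RRRR U=WGWG F=GYGY D=YBYB B=WBWB
After move 2 (F): F=GGYY U=WGOO R=WRGR D=RRYB L=OYOB
After move 3 (R): R=GWRR U=WGOY F=GRYB D=RWYW B=OBGB
After move 4 (F'): F=RBGY U=WGGR R=WWRR D=YBYW L=OYOO
After move 5 (F'): F=BYRG U=WGWR R=BWYR D=YOYW L=OROG
Query 1: B[3] = B
Query 2: B[2] = G
Query 3: L[2] = O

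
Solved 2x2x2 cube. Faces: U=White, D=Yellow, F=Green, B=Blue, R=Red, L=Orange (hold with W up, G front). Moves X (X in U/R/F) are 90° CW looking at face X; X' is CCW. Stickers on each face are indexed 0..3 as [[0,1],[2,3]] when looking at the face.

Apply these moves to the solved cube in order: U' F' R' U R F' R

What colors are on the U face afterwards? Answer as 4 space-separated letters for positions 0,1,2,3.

Answer: G G Y O

Derivation:
After move 1 (U'): U=WWWW F=OOGG R=GGRR B=RRBB L=BBOO
After move 2 (F'): F=OGOG U=WWGR R=YGYR D=BOYY L=BWOW
After move 3 (R'): R=GRYY U=WBGR F=OWOR D=BGYG B=YROB
After move 4 (U): U=GWRB F=GROR R=YRYY B=BWOB L=OWOW
After move 5 (R): R=YYYR U=GRRR F=GGOG D=BOYB B=BWWB
After move 6 (F'): F=GGGO U=GRYY R=OYBR D=WWYB L=OROR
After move 7 (R): R=BORY U=GGYO F=GWGB D=WWYB B=YWRB
Query: U face = GGYO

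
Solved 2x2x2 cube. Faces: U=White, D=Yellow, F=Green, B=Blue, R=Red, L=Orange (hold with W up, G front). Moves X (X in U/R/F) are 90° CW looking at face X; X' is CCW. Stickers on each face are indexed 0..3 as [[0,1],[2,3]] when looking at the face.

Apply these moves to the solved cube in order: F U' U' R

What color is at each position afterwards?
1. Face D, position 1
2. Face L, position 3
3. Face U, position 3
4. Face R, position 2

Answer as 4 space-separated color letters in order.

Answer: B Y G R

Derivation:
After move 1 (F): F=GGGG U=WWOO R=WRWR D=RRYY L=OYOY
After move 2 (U'): U=WOWO F=OYGG R=GGWR B=WRBB L=BBOY
After move 3 (U'): U=OOWW F=BBGG R=OYWR B=GGBB L=WROY
After move 4 (R): R=WORY U=OBWG F=BRGY D=RBYG B=WGOB
Query 1: D[1] = B
Query 2: L[3] = Y
Query 3: U[3] = G
Query 4: R[2] = R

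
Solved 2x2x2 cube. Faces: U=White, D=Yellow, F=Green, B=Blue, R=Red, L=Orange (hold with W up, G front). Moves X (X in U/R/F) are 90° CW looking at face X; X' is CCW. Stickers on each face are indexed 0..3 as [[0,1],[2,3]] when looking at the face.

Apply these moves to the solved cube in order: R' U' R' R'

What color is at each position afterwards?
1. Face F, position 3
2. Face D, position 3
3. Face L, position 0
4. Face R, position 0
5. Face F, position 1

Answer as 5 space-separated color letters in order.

Answer: R W Y R Y

Derivation:
After move 1 (R'): R=RRRR U=WBWB F=GWGW D=YGYG B=YBYB
After move 2 (U'): U=BBWW F=OOGW R=GWRR B=RRYB L=YBOO
After move 3 (R'): R=WRGR U=BYWR F=OBGW D=YOYW B=GRGB
After move 4 (R'): R=RRWG U=BGWG F=OYGR D=YBYW B=WROB
Query 1: F[3] = R
Query 2: D[3] = W
Query 3: L[0] = Y
Query 4: R[0] = R
Query 5: F[1] = Y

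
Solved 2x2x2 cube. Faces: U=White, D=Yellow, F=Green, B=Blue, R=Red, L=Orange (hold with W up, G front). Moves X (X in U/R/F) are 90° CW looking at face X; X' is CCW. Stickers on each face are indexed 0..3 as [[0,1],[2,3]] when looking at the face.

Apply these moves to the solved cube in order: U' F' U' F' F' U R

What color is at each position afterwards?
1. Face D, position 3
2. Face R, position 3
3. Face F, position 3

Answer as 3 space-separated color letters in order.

After move 1 (U'): U=WWWW F=OOGG R=GGRR B=RRBB L=BBOO
After move 2 (F'): F=OGOG U=WWGR R=YGYR D=BOYY L=BWOW
After move 3 (U'): U=WRWG F=BWOG R=OGYR B=YGBB L=RROW
After move 4 (F'): F=WGBO U=WROY R=OGBR D=RWYY L=RGOW
After move 5 (F'): F=GOWB U=WROB R=WGRR D=GWYY L=RYOO
After move 6 (U): U=OWBR F=WGWB R=YGRR B=RYBB L=GOOO
After move 7 (R): R=RYRG U=OGBB F=WWWY D=GBYR B=RYWB
Query 1: D[3] = R
Query 2: R[3] = G
Query 3: F[3] = Y

Answer: R G Y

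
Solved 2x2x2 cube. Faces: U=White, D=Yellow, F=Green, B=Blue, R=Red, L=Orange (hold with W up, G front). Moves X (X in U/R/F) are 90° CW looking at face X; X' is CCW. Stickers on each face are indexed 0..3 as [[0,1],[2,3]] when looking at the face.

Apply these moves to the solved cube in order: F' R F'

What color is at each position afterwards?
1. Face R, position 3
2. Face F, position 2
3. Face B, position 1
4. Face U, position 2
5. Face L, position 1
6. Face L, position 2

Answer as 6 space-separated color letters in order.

Answer: R G B Y G O

Derivation:
After move 1 (F'): F=GGGG U=WWRR R=YRYR D=OOYY L=OWOW
After move 2 (R): R=YYRR U=WGRG F=GOGY D=OBYB B=RBWB
After move 3 (F'): F=OYGG U=WGYR R=BYOR D=WWYB L=OGOR
Query 1: R[3] = R
Query 2: F[2] = G
Query 3: B[1] = B
Query 4: U[2] = Y
Query 5: L[1] = G
Query 6: L[2] = O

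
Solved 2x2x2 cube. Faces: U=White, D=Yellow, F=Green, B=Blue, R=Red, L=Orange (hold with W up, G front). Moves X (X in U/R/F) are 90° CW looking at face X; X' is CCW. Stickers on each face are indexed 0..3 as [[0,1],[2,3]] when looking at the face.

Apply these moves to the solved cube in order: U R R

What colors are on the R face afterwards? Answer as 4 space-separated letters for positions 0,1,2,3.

After move 1 (U): U=WWWW F=RRGG R=BBRR B=OOBB L=GGOO
After move 2 (R): R=RBRB U=WRWG F=RYGY D=YBYO B=WOWB
After move 3 (R): R=RRBB U=WYWY F=RBGO D=YWYW B=GORB
Query: R face = RRBB

Answer: R R B B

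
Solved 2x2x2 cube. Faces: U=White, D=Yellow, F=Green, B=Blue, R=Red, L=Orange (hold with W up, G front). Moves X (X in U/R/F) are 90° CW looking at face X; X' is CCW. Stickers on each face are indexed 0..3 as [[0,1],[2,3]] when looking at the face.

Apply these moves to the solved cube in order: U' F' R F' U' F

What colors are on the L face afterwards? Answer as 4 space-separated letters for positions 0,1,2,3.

Answer: R W O W

Derivation:
After move 1 (U'): U=WWWW F=OOGG R=GGRR B=RRBB L=BBOO
After move 2 (F'): F=OGOG U=WWGR R=YGYR D=BOYY L=BWOW
After move 3 (R): R=YYRG U=WGGG F=OOOY D=BBYR B=RRWB
After move 4 (F'): F=OYOO U=WGYR R=BYBG D=WWYR L=BGOG
After move 5 (U'): U=GRWY F=BGOO R=OYBG B=BYWB L=RROG
After move 6 (F): F=OBOG U=GRGR R=WYYG D=BOYR L=RWOW
Query: L face = RWOW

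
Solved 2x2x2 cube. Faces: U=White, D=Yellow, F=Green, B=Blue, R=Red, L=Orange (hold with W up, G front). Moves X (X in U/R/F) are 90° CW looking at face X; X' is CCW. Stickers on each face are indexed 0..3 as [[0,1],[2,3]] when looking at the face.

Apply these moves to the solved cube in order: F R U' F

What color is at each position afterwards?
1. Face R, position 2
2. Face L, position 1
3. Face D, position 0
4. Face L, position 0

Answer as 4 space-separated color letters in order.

Answer: O R R O

Derivation:
After move 1 (F): F=GGGG U=WWOO R=WRWR D=RRYY L=OYOY
After move 2 (R): R=WWRR U=WGOG F=GRGY D=RBYB B=OBWB
After move 3 (U'): U=GGWO F=OYGY R=GRRR B=WWWB L=OBOY
After move 4 (F): F=GOYY U=GGYB R=WROR D=RGYB L=OROB
Query 1: R[2] = O
Query 2: L[1] = R
Query 3: D[0] = R
Query 4: L[0] = O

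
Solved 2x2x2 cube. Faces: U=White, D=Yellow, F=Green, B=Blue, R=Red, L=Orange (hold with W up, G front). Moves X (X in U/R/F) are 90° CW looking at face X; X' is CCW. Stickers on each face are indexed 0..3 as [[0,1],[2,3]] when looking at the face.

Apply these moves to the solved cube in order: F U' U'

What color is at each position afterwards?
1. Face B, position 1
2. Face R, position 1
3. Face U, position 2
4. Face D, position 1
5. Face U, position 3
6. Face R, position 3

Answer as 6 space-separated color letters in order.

Answer: G Y W R W R

Derivation:
After move 1 (F): F=GGGG U=WWOO R=WRWR D=RRYY L=OYOY
After move 2 (U'): U=WOWO F=OYGG R=GGWR B=WRBB L=BBOY
After move 3 (U'): U=OOWW F=BBGG R=OYWR B=GGBB L=WROY
Query 1: B[1] = G
Query 2: R[1] = Y
Query 3: U[2] = W
Query 4: D[1] = R
Query 5: U[3] = W
Query 6: R[3] = R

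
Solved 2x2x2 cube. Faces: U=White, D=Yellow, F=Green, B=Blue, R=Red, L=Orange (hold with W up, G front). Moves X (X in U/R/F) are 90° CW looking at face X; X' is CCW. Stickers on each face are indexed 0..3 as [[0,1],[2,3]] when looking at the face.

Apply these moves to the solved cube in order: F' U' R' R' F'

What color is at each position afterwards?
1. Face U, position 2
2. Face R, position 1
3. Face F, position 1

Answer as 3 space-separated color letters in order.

Answer: R Y Y

Derivation:
After move 1 (F'): F=GGGG U=WWRR R=YRYR D=OOYY L=OWOW
After move 2 (U'): U=WRWR F=OWGG R=GGYR B=YRBB L=BBOW
After move 3 (R'): R=GRGY U=WBWY F=ORGR D=OWYG B=YROB
After move 4 (R'): R=RYGG U=WOWY F=OBGY D=ORYR B=GRWB
After move 5 (F'): F=BYOG U=WORG R=RYOG D=BWYR L=BYOW
Query 1: U[2] = R
Query 2: R[1] = Y
Query 3: F[1] = Y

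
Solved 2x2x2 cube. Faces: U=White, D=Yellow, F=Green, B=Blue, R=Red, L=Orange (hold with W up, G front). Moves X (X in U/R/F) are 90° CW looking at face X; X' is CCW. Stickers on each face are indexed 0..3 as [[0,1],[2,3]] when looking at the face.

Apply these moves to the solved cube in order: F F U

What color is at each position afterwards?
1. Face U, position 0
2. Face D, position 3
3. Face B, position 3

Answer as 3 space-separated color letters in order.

After move 1 (F): F=GGGG U=WWOO R=WRWR D=RRYY L=OYOY
After move 2 (F): F=GGGG U=WWYY R=OROR D=WWYY L=OROR
After move 3 (U): U=YWYW F=ORGG R=BBOR B=ORBB L=GGOR
Query 1: U[0] = Y
Query 2: D[3] = Y
Query 3: B[3] = B

Answer: Y Y B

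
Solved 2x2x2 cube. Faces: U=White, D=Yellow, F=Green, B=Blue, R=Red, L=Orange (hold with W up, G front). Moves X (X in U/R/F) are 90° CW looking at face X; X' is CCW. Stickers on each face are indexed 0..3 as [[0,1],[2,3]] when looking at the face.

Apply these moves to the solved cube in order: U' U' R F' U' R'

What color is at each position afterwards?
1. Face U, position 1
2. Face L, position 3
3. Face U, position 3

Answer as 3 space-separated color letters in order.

After move 1 (U'): U=WWWW F=OOGG R=GGRR B=RRBB L=BBOO
After move 2 (U'): U=WWWW F=BBGG R=OORR B=GGBB L=RROO
After move 3 (R): R=RORO U=WBWG F=BYGY D=YBYG B=WGWB
After move 4 (F'): F=YYBG U=WBRR R=BOYO D=ROYG L=RGOW
After move 5 (U'): U=BRWR F=RGBG R=YYYO B=BOWB L=WGOW
After move 6 (R'): R=YOYY U=BWWB F=RRBR D=RGYG B=GOOB
Query 1: U[1] = W
Query 2: L[3] = W
Query 3: U[3] = B

Answer: W W B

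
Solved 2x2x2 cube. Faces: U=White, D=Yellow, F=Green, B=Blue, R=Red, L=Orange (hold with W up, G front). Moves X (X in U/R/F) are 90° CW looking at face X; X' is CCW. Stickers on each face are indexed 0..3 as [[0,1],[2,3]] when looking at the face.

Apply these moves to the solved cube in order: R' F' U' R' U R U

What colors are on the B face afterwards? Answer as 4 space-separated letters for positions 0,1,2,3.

Answer: O R B B

Derivation:
After move 1 (R'): R=RRRR U=WBWB F=GWGW D=YGYG B=YBYB
After move 2 (F'): F=WWGG U=WBRR R=GRYR D=OOYG L=OBOW
After move 3 (U'): U=BRWR F=OBGG R=WWYR B=GRYB L=YBOW
After move 4 (R'): R=WRWY U=BYWG F=ORGR D=OBYG B=GROB
After move 5 (U): U=WBGY F=WRGR R=GRWY B=YBOB L=OROW
After move 6 (R): R=WGYR U=WRGR F=WBGG D=OOYY B=YBBB
After move 7 (U): U=GWRR F=WGGG R=YBYR B=ORBB L=WBOW
Query: B face = ORBB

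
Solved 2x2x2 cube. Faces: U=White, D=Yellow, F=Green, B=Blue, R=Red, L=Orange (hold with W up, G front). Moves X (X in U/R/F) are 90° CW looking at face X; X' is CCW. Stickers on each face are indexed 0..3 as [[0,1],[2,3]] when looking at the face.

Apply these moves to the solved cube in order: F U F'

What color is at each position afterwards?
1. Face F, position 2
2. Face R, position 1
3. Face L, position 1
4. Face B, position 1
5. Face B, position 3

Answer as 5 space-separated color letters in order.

After move 1 (F): F=GGGG U=WWOO R=WRWR D=RRYY L=OYOY
After move 2 (U): U=OWOW F=WRGG R=BBWR B=OYBB L=GGOY
After move 3 (F'): F=RGWG U=OWBW R=RBRR D=GYYY L=GWOO
Query 1: F[2] = W
Query 2: R[1] = B
Query 3: L[1] = W
Query 4: B[1] = Y
Query 5: B[3] = B

Answer: W B W Y B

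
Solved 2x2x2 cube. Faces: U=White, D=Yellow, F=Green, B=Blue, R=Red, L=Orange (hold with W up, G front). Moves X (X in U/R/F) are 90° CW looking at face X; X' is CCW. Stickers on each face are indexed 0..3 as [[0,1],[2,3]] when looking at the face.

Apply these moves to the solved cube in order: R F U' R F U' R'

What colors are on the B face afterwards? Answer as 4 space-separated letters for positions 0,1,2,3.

Answer: W G G B

Derivation:
After move 1 (R): R=RRRR U=WGWG F=GYGY D=YBYB B=WBWB
After move 2 (F): F=GGYY U=WGOO R=WRGR D=RRYB L=OYOB
After move 3 (U'): U=GOWO F=OYYY R=GGGR B=WRWB L=WBOB
After move 4 (R): R=GGRG U=GYWY F=ORYB D=RWYW B=OROB
After move 5 (F): F=YOBR U=GYBB R=WGYG D=RGYW L=WROW
After move 6 (U'): U=YBGB F=WRBR R=YOYG B=WGOB L=OROW
After move 7 (R'): R=OGYY U=YOGW F=WBBB D=RRYR B=WGGB
Query: B face = WGGB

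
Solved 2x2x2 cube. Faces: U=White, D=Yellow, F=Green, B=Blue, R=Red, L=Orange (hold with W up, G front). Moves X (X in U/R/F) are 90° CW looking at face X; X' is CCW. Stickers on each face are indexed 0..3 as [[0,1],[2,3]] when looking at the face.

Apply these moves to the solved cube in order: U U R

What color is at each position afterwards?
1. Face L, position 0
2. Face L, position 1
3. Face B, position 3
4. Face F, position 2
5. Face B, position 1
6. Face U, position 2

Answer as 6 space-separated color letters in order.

Answer: R R B G G W

Derivation:
After move 1 (U): U=WWWW F=RRGG R=BBRR B=OOBB L=GGOO
After move 2 (U): U=WWWW F=BBGG R=OORR B=GGBB L=RROO
After move 3 (R): R=RORO U=WBWG F=BYGY D=YBYG B=WGWB
Query 1: L[0] = R
Query 2: L[1] = R
Query 3: B[3] = B
Query 4: F[2] = G
Query 5: B[1] = G
Query 6: U[2] = W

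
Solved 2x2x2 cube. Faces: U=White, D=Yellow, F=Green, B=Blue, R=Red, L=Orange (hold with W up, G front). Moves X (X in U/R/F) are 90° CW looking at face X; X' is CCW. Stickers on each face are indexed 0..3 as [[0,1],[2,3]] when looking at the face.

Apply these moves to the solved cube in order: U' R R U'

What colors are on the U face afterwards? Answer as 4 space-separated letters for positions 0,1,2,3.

Answer: Y Y W W

Derivation:
After move 1 (U'): U=WWWW F=OOGG R=GGRR B=RRBB L=BBOO
After move 2 (R): R=RGRG U=WOWG F=OYGY D=YBYR B=WRWB
After move 3 (R): R=RRGG U=WYWY F=OBGR D=YWYW B=GROB
After move 4 (U'): U=YYWW F=BBGR R=OBGG B=RROB L=GROO
Query: U face = YYWW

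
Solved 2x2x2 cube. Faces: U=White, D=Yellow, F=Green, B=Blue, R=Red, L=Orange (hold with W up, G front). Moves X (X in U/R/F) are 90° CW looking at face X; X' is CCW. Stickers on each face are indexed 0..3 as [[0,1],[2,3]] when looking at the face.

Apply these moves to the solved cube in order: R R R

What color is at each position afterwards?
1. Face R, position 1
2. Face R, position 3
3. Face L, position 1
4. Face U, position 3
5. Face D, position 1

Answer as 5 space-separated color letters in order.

Answer: R R O B G

Derivation:
After move 1 (R): R=RRRR U=WGWG F=GYGY D=YBYB B=WBWB
After move 2 (R): R=RRRR U=WYWY F=GBGB D=YWYW B=GBGB
After move 3 (R): R=RRRR U=WBWB F=GWGW D=YGYG B=YBYB
Query 1: R[1] = R
Query 2: R[3] = R
Query 3: L[1] = O
Query 4: U[3] = B
Query 5: D[1] = G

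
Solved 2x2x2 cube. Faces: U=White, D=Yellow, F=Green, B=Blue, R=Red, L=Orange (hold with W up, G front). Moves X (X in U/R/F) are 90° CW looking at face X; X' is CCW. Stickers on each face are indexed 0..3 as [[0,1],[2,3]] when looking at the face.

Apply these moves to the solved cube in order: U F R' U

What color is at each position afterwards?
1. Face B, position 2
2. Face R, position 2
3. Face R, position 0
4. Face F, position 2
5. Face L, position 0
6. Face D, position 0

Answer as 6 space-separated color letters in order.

Answer: B W Y G G R

Derivation:
After move 1 (U): U=WWWW F=RRGG R=BBRR B=OOBB L=GGOO
After move 2 (F): F=GRGR U=WWOG R=WBWR D=RBYY L=GYOY
After move 3 (R'): R=BRWW U=WBOO F=GWGG D=RRYR B=YOBB
After move 4 (U): U=OWOB F=BRGG R=YOWW B=GYBB L=GWOY
Query 1: B[2] = B
Query 2: R[2] = W
Query 3: R[0] = Y
Query 4: F[2] = G
Query 5: L[0] = G
Query 6: D[0] = R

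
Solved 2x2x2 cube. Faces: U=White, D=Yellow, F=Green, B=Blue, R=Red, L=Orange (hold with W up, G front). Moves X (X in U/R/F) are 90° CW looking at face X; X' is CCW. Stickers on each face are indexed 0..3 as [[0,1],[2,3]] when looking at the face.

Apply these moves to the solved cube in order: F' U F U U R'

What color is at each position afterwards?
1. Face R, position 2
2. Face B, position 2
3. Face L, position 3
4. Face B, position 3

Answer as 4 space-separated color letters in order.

After move 1 (F'): F=GGGG U=WWRR R=YRYR D=OOYY L=OWOW
After move 2 (U): U=RWRW F=YRGG R=BBYR B=OWBB L=GGOW
After move 3 (F): F=GYGR U=RWWG R=RBWR D=YBYY L=GOOO
After move 4 (U): U=WRGW F=RBGR R=OWWR B=GOBB L=GYOO
After move 5 (U): U=GWWR F=OWGR R=GOWR B=GYBB L=RBOO
After move 6 (R'): R=ORGW U=GBWG F=OWGR D=YWYR B=YYBB
Query 1: R[2] = G
Query 2: B[2] = B
Query 3: L[3] = O
Query 4: B[3] = B

Answer: G B O B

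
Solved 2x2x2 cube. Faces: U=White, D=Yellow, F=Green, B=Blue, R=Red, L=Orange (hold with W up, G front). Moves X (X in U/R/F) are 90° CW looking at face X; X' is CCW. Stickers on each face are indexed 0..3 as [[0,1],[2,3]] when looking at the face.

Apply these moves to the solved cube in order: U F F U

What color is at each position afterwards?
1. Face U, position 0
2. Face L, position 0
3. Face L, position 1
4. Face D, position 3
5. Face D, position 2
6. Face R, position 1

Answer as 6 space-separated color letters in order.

After move 1 (U): U=WWWW F=RRGG R=BBRR B=OOBB L=GGOO
After move 2 (F): F=GRGR U=WWOG R=WBWR D=RBYY L=GYOY
After move 3 (F): F=GGRR U=WWYY R=OBGR D=WWYY L=GROB
After move 4 (U): U=YWYW F=OBRR R=OOGR B=GRBB L=GGOB
Query 1: U[0] = Y
Query 2: L[0] = G
Query 3: L[1] = G
Query 4: D[3] = Y
Query 5: D[2] = Y
Query 6: R[1] = O

Answer: Y G G Y Y O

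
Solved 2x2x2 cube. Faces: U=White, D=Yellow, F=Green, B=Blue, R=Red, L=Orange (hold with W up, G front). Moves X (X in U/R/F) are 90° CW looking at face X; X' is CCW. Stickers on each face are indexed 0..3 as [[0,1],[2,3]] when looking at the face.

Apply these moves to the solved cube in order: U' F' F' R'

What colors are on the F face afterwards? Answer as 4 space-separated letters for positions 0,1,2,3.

After move 1 (U'): U=WWWW F=OOGG R=GGRR B=RRBB L=BBOO
After move 2 (F'): F=OGOG U=WWGR R=YGYR D=BOYY L=BWOW
After move 3 (F'): F=GGOO U=WWYY R=OGBR D=WWYY L=BROG
After move 4 (R'): R=GROB U=WBYR F=GWOY D=WGYO B=YRWB
Query: F face = GWOY

Answer: G W O Y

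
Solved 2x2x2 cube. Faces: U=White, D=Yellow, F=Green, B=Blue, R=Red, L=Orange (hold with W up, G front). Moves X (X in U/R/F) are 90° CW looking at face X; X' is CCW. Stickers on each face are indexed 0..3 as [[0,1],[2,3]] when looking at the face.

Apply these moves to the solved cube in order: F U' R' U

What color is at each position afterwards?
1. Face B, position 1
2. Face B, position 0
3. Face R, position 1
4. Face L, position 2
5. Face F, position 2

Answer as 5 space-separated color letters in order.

Answer: B B R O G

Derivation:
After move 1 (F): F=GGGG U=WWOO R=WRWR D=RRYY L=OYOY
After move 2 (U'): U=WOWO F=OYGG R=GGWR B=WRBB L=BBOY
After move 3 (R'): R=GRGW U=WBWW F=OOGO D=RYYG B=YRRB
After move 4 (U): U=WWWB F=GRGO R=YRGW B=BBRB L=OOOY
Query 1: B[1] = B
Query 2: B[0] = B
Query 3: R[1] = R
Query 4: L[2] = O
Query 5: F[2] = G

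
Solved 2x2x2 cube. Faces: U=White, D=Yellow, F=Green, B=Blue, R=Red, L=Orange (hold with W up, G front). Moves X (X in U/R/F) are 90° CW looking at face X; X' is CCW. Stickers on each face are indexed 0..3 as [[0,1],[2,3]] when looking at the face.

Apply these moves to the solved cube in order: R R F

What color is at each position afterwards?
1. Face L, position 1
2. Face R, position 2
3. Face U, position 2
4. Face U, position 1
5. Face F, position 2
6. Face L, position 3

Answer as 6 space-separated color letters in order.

Answer: Y Y O Y B W

Derivation:
After move 1 (R): R=RRRR U=WGWG F=GYGY D=YBYB B=WBWB
After move 2 (R): R=RRRR U=WYWY F=GBGB D=YWYW B=GBGB
After move 3 (F): F=GGBB U=WYOO R=WRYR D=RRYW L=OYOW
Query 1: L[1] = Y
Query 2: R[2] = Y
Query 3: U[2] = O
Query 4: U[1] = Y
Query 5: F[2] = B
Query 6: L[3] = W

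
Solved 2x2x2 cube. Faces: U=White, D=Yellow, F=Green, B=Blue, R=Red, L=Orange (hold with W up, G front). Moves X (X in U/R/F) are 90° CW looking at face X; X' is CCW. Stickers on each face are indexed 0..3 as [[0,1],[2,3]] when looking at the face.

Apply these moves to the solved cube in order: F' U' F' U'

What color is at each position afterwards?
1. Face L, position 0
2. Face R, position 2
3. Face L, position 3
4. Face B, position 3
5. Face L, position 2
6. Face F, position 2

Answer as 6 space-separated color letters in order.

After move 1 (F'): F=GGGG U=WWRR R=YRYR D=OOYY L=OWOW
After move 2 (U'): U=WRWR F=OWGG R=GGYR B=YRBB L=BBOW
After move 3 (F'): F=WGOG U=WRGY R=OGOR D=BWYY L=BROW
After move 4 (U'): U=RYWG F=BROG R=WGOR B=OGBB L=YROW
Query 1: L[0] = Y
Query 2: R[2] = O
Query 3: L[3] = W
Query 4: B[3] = B
Query 5: L[2] = O
Query 6: F[2] = O

Answer: Y O W B O O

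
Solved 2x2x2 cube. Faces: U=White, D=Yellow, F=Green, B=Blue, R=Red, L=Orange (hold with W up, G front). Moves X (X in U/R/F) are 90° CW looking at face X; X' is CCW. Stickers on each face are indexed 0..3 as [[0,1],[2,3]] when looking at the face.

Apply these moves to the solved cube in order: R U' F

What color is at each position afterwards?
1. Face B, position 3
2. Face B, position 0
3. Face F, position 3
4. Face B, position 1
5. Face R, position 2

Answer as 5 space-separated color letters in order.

Answer: B R O R W

Derivation:
After move 1 (R): R=RRRR U=WGWG F=GYGY D=YBYB B=WBWB
After move 2 (U'): U=GGWW F=OOGY R=GYRR B=RRWB L=WBOO
After move 3 (F): F=GOYO U=GGOB R=WYWR D=RGYB L=WYOB
Query 1: B[3] = B
Query 2: B[0] = R
Query 3: F[3] = O
Query 4: B[1] = R
Query 5: R[2] = W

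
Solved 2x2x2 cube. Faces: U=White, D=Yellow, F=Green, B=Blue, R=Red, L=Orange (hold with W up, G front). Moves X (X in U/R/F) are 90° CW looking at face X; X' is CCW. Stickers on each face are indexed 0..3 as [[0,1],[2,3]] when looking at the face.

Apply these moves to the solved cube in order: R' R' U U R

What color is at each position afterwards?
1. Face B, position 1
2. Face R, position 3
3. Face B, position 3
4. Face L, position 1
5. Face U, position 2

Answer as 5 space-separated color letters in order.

Answer: B O B R Y

Derivation:
After move 1 (R'): R=RRRR U=WBWB F=GWGW D=YGYG B=YBYB
After move 2 (R'): R=RRRR U=WYWY F=GBGB D=YWYW B=GBGB
After move 3 (U): U=WWYY F=RRGB R=GBRR B=OOGB L=GBOO
After move 4 (U): U=YWYW F=GBGB R=OORR B=GBGB L=RROO
After move 5 (R): R=RORO U=YBYB F=GWGW D=YGYG B=WBWB
Query 1: B[1] = B
Query 2: R[3] = O
Query 3: B[3] = B
Query 4: L[1] = R
Query 5: U[2] = Y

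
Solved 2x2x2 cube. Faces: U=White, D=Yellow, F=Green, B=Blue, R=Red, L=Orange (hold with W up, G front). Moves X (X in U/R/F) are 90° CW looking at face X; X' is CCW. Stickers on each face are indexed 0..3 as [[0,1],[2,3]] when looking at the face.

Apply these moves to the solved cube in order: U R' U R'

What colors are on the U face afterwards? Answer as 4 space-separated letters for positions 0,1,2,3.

Answer: W Y O G

Derivation:
After move 1 (U): U=WWWW F=RRGG R=BBRR B=OOBB L=GGOO
After move 2 (R'): R=BRBR U=WBWO F=RWGW D=YRYG B=YOYB
After move 3 (U): U=WWOB F=BRGW R=YOBR B=GGYB L=RWOO
After move 4 (R'): R=ORYB U=WYOG F=BWGB D=YRYW B=GGRB
Query: U face = WYOG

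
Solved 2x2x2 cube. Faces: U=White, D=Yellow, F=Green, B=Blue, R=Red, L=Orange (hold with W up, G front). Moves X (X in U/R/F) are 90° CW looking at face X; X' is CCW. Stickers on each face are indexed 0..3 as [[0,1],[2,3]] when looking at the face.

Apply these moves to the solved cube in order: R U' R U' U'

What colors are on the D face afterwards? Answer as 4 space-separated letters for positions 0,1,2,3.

After move 1 (R): R=RRRR U=WGWG F=GYGY D=YBYB B=WBWB
After move 2 (U'): U=GGWW F=OOGY R=GYRR B=RRWB L=WBOO
After move 3 (R): R=RGRY U=GOWY F=OBGB D=YWYR B=WRGB
After move 4 (U'): U=OYGW F=WBGB R=OBRY B=RGGB L=WROO
After move 5 (U'): U=YWOG F=WRGB R=WBRY B=OBGB L=RGOO
Query: D face = YWYR

Answer: Y W Y R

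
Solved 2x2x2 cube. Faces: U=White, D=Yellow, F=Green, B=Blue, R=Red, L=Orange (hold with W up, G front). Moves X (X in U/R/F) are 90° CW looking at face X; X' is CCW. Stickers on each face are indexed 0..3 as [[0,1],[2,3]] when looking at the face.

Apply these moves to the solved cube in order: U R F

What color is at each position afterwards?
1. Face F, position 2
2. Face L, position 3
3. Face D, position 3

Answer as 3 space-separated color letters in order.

Answer: Y B O

Derivation:
After move 1 (U): U=WWWW F=RRGG R=BBRR B=OOBB L=GGOO
After move 2 (R): R=RBRB U=WRWG F=RYGY D=YBYO B=WOWB
After move 3 (F): F=GRYY U=WROG R=WBGB D=RRYO L=GYOB
Query 1: F[2] = Y
Query 2: L[3] = B
Query 3: D[3] = O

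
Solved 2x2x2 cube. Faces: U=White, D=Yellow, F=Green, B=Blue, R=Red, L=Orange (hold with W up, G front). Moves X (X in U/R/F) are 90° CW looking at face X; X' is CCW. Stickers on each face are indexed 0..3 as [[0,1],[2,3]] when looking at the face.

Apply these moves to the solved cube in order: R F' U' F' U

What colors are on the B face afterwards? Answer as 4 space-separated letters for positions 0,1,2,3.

Answer: W R W B

Derivation:
After move 1 (R): R=RRRR U=WGWG F=GYGY D=YBYB B=WBWB
After move 2 (F'): F=YYGG U=WGRR R=BRYR D=OOYB L=OGOW
After move 3 (U'): U=GRWR F=OGGG R=YYYR B=BRWB L=WBOW
After move 4 (F'): F=GGOG U=GRYY R=OYOR D=BWYB L=WROW
After move 5 (U): U=YGYR F=OYOG R=BROR B=WRWB L=GGOW
Query: B face = WRWB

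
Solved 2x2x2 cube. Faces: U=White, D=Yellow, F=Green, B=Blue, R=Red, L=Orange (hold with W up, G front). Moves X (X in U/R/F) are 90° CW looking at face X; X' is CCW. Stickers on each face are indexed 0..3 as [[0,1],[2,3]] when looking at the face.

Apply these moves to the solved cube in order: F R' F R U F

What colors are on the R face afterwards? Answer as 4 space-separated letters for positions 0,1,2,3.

Answer: W B G R

Derivation:
After move 1 (F): F=GGGG U=WWOO R=WRWR D=RRYY L=OYOY
After move 2 (R'): R=RRWW U=WBOB F=GWGO D=RGYG B=YBRB
After move 3 (F): F=GGOW U=WBYY R=ORBW D=WRYG L=OROG
After move 4 (R): R=BOWR U=WGYW F=GROG D=WRYY B=YBBB
After move 5 (U): U=YWWG F=BOOG R=YBWR B=ORBB L=GROG
After move 6 (F): F=OBGO U=YWGR R=WBGR D=WYYY L=GWOR
Query: R face = WBGR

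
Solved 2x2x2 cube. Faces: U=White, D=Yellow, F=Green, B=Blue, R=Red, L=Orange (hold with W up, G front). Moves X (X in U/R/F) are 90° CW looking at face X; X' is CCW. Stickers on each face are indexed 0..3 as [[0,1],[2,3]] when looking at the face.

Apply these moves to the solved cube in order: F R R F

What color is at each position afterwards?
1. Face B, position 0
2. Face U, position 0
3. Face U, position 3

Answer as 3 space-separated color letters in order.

Answer: G W Y

Derivation:
After move 1 (F): F=GGGG U=WWOO R=WRWR D=RRYY L=OYOY
After move 2 (R): R=WWRR U=WGOG F=GRGY D=RBYB B=OBWB
After move 3 (R): R=RWRW U=WROY F=GBGB D=RWYO B=GBGB
After move 4 (F): F=GGBB U=WRYY R=OWYW D=RRYO L=OROW
Query 1: B[0] = G
Query 2: U[0] = W
Query 3: U[3] = Y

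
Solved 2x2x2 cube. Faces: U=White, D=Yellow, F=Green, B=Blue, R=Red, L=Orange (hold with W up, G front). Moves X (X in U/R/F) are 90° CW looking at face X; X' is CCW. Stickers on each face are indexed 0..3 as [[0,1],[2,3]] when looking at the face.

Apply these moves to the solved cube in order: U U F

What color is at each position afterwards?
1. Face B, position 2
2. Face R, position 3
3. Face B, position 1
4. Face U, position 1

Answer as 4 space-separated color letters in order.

After move 1 (U): U=WWWW F=RRGG R=BBRR B=OOBB L=GGOO
After move 2 (U): U=WWWW F=BBGG R=OORR B=GGBB L=RROO
After move 3 (F): F=GBGB U=WWOR R=WOWR D=ROYY L=RYOY
Query 1: B[2] = B
Query 2: R[3] = R
Query 3: B[1] = G
Query 4: U[1] = W

Answer: B R G W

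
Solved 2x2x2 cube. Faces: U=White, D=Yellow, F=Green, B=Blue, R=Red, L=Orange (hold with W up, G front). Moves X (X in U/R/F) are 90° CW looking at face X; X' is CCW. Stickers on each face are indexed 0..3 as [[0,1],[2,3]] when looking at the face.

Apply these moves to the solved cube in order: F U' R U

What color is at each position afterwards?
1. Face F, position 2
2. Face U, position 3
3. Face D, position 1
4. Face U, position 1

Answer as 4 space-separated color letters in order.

After move 1 (F): F=GGGG U=WWOO R=WRWR D=RRYY L=OYOY
After move 2 (U'): U=WOWO F=OYGG R=GGWR B=WRBB L=BBOY
After move 3 (R): R=WGRG U=WYWG F=ORGY D=RBYW B=OROB
After move 4 (U): U=WWGY F=WGGY R=ORRG B=BBOB L=OROY
Query 1: F[2] = G
Query 2: U[3] = Y
Query 3: D[1] = B
Query 4: U[1] = W

Answer: G Y B W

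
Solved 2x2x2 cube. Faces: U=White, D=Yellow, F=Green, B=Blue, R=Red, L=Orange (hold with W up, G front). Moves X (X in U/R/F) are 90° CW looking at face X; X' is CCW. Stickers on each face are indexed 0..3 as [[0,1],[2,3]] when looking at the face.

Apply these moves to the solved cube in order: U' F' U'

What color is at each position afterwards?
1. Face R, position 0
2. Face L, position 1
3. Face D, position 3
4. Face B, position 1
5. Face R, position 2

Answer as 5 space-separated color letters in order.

After move 1 (U'): U=WWWW F=OOGG R=GGRR B=RRBB L=BBOO
After move 2 (F'): F=OGOG U=WWGR R=YGYR D=BOYY L=BWOW
After move 3 (U'): U=WRWG F=BWOG R=OGYR B=YGBB L=RROW
Query 1: R[0] = O
Query 2: L[1] = R
Query 3: D[3] = Y
Query 4: B[1] = G
Query 5: R[2] = Y

Answer: O R Y G Y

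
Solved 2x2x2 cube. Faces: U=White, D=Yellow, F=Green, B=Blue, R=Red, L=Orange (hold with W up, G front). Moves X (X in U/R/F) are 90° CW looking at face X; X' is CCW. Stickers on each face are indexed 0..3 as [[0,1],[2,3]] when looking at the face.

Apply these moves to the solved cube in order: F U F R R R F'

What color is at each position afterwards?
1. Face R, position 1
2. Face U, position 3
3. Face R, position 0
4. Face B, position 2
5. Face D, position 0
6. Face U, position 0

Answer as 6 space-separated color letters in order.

Answer: R O W B R O

Derivation:
After move 1 (F): F=GGGG U=WWOO R=WRWR D=RRYY L=OYOY
After move 2 (U): U=OWOW F=WRGG R=BBWR B=OYBB L=GGOY
After move 3 (F): F=GWGR U=OWYG R=OBWR D=WBYY L=GROR
After move 4 (R): R=WORB U=OWYR F=GBGY D=WBYO B=GYWB
After move 5 (R): R=RWBO U=OBYY F=GBGO D=WWYG B=RYWB
After move 6 (R): R=BROW U=OBYO F=GWGG D=WWYR B=YYBB
After move 7 (F'): F=WGGG U=OBBO R=WRWW D=RRYR L=GOOY
Query 1: R[1] = R
Query 2: U[3] = O
Query 3: R[0] = W
Query 4: B[2] = B
Query 5: D[0] = R
Query 6: U[0] = O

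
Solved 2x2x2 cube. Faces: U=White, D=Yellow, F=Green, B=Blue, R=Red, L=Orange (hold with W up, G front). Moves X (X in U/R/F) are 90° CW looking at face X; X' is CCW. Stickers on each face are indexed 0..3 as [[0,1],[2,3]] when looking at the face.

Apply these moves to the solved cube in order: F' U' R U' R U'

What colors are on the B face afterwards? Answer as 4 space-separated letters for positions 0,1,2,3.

After move 1 (F'): F=GGGG U=WWRR R=YRYR D=OOYY L=OWOW
After move 2 (U'): U=WRWR F=OWGG R=GGYR B=YRBB L=BBOW
After move 3 (R): R=YGRG U=WWWG F=OOGY D=OBYY B=RRRB
After move 4 (U'): U=WGWW F=BBGY R=OORG B=YGRB L=RROW
After move 5 (R): R=ROGO U=WBWY F=BBGY D=ORYY B=WGGB
After move 6 (U'): U=BYWW F=RRGY R=BBGO B=ROGB L=WGOW
Query: B face = ROGB

Answer: R O G B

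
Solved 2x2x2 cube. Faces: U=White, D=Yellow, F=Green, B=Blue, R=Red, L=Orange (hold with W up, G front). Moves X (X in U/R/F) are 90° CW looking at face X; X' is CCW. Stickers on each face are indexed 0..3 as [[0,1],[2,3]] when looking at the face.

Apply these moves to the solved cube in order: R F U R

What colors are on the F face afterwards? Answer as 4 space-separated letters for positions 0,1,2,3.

Answer: W R Y B

Derivation:
After move 1 (R): R=RRRR U=WGWG F=GYGY D=YBYB B=WBWB
After move 2 (F): F=GGYY U=WGOO R=WRGR D=RRYB L=OYOB
After move 3 (U): U=OWOG F=WRYY R=WBGR B=OYWB L=GGOB
After move 4 (R): R=GWRB U=OROY F=WRYB D=RWYO B=GYWB
Query: F face = WRYB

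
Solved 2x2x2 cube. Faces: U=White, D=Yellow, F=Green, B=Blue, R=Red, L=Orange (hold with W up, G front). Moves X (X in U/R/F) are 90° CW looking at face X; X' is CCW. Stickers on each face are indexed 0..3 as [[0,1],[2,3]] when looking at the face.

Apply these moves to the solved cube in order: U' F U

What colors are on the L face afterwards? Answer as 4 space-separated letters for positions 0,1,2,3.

After move 1 (U'): U=WWWW F=OOGG R=GGRR B=RRBB L=BBOO
After move 2 (F): F=GOGO U=WWOB R=WGWR D=RGYY L=BYOY
After move 3 (U): U=OWBW F=WGGO R=RRWR B=BYBB L=GOOY
Query: L face = GOOY

Answer: G O O Y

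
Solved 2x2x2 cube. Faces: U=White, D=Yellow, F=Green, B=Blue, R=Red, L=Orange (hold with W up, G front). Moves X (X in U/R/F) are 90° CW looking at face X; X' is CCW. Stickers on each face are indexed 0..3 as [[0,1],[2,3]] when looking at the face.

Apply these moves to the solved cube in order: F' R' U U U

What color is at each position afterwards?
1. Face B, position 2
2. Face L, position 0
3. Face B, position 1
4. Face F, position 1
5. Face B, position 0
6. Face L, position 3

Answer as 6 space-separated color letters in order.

After move 1 (F'): F=GGGG U=WWRR R=YRYR D=OOYY L=OWOW
After move 2 (R'): R=RRYY U=WBRB F=GWGR D=OGYG B=YBOB
After move 3 (U): U=RWBB F=RRGR R=YBYY B=OWOB L=GWOW
After move 4 (U): U=BRBW F=YBGR R=OWYY B=GWOB L=RROW
After move 5 (U): U=BBWR F=OWGR R=GWYY B=RROB L=YBOW
Query 1: B[2] = O
Query 2: L[0] = Y
Query 3: B[1] = R
Query 4: F[1] = W
Query 5: B[0] = R
Query 6: L[3] = W

Answer: O Y R W R W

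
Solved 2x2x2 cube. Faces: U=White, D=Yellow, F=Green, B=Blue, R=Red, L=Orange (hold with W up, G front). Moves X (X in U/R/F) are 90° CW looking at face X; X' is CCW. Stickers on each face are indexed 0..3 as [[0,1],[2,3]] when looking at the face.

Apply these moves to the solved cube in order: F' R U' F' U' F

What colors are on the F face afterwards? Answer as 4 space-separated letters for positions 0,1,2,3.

After move 1 (F'): F=GGGG U=WWRR R=YRYR D=OOYY L=OWOW
After move 2 (R): R=YYRR U=WGRG F=GOGY D=OBYB B=RBWB
After move 3 (U'): U=GGWR F=OWGY R=GORR B=YYWB L=RBOW
After move 4 (F'): F=WYOG U=GGGR R=BOOR D=BWYB L=RROW
After move 5 (U'): U=GRGG F=RROG R=WYOR B=BOWB L=YYOW
After move 6 (F): F=ORGR U=GRWY R=GYGR D=OWYB L=YBOW
Query: F face = ORGR

Answer: O R G R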